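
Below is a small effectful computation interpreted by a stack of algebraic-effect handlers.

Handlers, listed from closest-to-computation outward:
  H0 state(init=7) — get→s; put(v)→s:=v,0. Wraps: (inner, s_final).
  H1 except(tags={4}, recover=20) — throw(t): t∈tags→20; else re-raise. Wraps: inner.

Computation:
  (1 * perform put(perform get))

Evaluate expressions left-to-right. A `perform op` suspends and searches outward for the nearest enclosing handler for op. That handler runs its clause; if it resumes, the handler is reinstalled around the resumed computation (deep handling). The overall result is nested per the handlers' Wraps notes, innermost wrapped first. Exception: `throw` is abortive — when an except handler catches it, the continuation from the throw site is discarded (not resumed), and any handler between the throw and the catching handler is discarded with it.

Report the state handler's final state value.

Step-by-step:
get @ H0 ⇒ 7
put(7) @ H0 ⇒ s:=7
H0 returns (0, 7)
H1 returns (0, 7)
= (0, 7)

Answer: 7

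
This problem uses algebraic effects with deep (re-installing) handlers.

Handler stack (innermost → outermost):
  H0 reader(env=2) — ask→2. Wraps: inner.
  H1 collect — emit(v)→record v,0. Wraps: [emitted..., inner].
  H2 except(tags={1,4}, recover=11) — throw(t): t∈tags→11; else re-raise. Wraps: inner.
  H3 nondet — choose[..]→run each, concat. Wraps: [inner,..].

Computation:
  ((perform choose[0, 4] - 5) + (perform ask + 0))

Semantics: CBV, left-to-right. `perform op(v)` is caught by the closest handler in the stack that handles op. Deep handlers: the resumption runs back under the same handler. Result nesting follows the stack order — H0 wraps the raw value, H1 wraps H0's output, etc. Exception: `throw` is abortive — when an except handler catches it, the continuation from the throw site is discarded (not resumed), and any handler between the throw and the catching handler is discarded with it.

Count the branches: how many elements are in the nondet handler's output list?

Evaluation trace:
choose[0, 4] @ H3
  branch[0] choose=0:
    ask @ H0 ⇒ 2
    H0 returns -3
    H1 returns [-3]
    H2 returns [-3]
    H3 returns [[-3]]
  branch[1] choose=4:
    ask @ H0 ⇒ 2
    H0 returns 1
    H1 returns [1]
    H2 returns [1]
    H3 returns [[1]]
= [[-3], [1]]

Answer: 2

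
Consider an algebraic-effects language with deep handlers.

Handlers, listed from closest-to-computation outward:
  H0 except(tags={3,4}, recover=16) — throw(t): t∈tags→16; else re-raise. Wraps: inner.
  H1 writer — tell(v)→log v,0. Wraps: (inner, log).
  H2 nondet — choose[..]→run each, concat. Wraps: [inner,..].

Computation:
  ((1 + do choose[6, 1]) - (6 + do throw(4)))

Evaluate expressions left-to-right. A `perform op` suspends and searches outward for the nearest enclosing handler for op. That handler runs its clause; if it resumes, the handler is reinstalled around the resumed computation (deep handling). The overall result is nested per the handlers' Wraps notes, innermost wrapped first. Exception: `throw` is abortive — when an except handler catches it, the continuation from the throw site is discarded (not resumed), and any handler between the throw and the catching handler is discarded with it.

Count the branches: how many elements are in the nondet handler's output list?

Answer: 2

Step-by-step:
choose[6, 1] @ H2
  branch[0] choose=6:
    throw(4) @ H0 caught ⇒ 16
    H1 returns (16, ())
    H2 returns [(16, ())]
  branch[1] choose=1:
    throw(4) @ H0 caught ⇒ 16
    H1 returns (16, ())
    H2 returns [(16, ())]
= [(16, ()), (16, ())]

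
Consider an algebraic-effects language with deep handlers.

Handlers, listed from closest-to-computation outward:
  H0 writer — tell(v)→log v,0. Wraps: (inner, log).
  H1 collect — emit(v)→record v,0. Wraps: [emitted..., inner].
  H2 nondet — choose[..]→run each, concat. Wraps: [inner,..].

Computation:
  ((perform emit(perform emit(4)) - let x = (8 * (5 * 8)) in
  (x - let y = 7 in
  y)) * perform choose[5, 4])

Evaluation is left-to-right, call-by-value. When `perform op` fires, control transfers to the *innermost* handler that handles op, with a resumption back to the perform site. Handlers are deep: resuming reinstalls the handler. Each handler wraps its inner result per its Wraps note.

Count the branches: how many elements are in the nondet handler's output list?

Working:
emit(4) @ H1 ⇒ out+=4
emit(0) @ H1 ⇒ out+=0
choose[5, 4] @ H2
  branch[0] choose=5:
    H0 returns (-1565, ())
    H1 returns [4, 0, (-1565, ())]
    H2 returns [[4, 0, (-1565, ())]]
  branch[1] choose=4:
    H0 returns (-1252, ())
    H1 returns [4, 0, (-1252, ())]
    H2 returns [[4, 0, (-1252, ())]]
= [[4, 0, (-1565, ())], [4, 0, (-1252, ())]]

Answer: 2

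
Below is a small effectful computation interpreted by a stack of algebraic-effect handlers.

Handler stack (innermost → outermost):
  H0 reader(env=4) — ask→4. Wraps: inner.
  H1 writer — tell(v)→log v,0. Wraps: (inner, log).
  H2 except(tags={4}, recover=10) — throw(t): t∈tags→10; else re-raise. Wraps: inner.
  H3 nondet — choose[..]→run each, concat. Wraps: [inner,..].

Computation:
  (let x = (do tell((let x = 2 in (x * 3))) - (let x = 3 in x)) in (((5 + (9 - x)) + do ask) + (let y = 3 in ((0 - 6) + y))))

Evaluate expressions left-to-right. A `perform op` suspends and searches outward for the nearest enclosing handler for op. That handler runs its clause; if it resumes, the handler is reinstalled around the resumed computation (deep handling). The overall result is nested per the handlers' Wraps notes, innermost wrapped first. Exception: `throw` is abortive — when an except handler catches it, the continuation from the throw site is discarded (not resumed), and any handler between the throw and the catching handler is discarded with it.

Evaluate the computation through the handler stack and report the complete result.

Answer: [(18, (6))]

Evaluation trace:
tell(6) @ H1 ⇒ log+=6
ask @ H0 ⇒ 4
H0 returns 18
H1 returns (18, (6))
H2 returns (18, (6))
H3 returns [(18, (6))]
= [(18, (6))]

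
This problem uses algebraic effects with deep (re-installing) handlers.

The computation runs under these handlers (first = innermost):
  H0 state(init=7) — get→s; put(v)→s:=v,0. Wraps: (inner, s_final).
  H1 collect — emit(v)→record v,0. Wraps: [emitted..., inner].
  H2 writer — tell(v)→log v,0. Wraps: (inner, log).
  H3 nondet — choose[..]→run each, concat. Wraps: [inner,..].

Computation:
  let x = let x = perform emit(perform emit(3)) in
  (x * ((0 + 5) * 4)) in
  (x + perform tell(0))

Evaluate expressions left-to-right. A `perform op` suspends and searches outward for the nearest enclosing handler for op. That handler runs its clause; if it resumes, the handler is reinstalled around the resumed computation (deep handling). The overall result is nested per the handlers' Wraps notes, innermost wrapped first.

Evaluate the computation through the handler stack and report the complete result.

Answer: [([3, 0, (0, 7)], (0))]

Step-by-step:
emit(3) @ H1 ⇒ out+=3
emit(0) @ H1 ⇒ out+=0
tell(0) @ H2 ⇒ log+=0
H0 returns (0, 7)
H1 returns [3, 0, (0, 7)]
H2 returns ([3, 0, (0, 7)], (0))
H3 returns [([3, 0, (0, 7)], (0))]
= [([3, 0, (0, 7)], (0))]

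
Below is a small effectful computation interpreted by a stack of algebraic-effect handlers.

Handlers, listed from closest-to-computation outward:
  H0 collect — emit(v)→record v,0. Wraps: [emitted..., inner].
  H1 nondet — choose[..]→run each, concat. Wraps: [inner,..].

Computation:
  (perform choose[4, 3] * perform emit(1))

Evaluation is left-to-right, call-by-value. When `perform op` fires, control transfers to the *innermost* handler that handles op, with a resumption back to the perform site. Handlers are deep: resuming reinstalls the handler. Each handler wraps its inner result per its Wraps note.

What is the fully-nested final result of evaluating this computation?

Answer: [[1, 0], [1, 0]]

Step-by-step:
choose[4, 3] @ H1
  branch[0] choose=4:
    emit(1) @ H0 ⇒ out+=1
    H0 returns [1, 0]
    H1 returns [[1, 0]]
  branch[1] choose=3:
    emit(1) @ H0 ⇒ out+=1
    H0 returns [1, 0]
    H1 returns [[1, 0]]
= [[1, 0], [1, 0]]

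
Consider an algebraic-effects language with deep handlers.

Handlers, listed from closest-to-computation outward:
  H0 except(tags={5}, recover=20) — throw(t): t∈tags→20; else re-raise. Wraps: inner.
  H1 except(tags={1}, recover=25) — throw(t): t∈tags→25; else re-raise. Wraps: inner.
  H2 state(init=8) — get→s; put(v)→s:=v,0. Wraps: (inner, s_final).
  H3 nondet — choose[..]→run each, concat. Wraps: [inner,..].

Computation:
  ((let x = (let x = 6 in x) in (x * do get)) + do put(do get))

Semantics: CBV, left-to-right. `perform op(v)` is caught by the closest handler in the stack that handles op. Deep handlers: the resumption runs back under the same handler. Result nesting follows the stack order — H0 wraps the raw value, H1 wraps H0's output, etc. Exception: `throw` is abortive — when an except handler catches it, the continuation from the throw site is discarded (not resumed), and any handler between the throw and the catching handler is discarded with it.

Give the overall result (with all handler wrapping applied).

Step-by-step:
get @ H2 ⇒ 8
get @ H2 ⇒ 8
put(8) @ H2 ⇒ s:=8
H0 returns 48
H1 returns 48
H2 returns (48, 8)
H3 returns [(48, 8)]
= [(48, 8)]

Answer: [(48, 8)]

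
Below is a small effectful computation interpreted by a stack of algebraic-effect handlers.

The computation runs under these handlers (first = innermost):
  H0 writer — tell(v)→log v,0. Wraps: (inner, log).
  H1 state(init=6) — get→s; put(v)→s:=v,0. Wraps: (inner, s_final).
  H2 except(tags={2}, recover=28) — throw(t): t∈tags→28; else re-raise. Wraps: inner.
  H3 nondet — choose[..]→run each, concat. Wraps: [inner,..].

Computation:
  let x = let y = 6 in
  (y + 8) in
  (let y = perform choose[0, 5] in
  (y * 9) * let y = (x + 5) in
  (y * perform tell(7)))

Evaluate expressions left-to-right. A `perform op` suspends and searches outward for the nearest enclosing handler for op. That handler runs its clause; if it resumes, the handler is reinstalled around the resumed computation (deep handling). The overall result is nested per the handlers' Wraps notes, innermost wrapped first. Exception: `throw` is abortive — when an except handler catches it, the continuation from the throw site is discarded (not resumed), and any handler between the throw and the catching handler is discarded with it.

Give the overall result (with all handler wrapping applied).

Answer: [((0, (7)), 6), ((0, (7)), 6)]

Working:
choose[0, 5] @ H3
  branch[0] choose=0:
    tell(7) @ H0 ⇒ log+=7
    H0 returns (0, (7))
    H1 returns ((0, (7)), 6)
    H2 returns ((0, (7)), 6)
    H3 returns [((0, (7)), 6)]
  branch[1] choose=5:
    tell(7) @ H0 ⇒ log+=7
    H0 returns (0, (7))
    H1 returns ((0, (7)), 6)
    H2 returns ((0, (7)), 6)
    H3 returns [((0, (7)), 6)]
= [((0, (7)), 6), ((0, (7)), 6)]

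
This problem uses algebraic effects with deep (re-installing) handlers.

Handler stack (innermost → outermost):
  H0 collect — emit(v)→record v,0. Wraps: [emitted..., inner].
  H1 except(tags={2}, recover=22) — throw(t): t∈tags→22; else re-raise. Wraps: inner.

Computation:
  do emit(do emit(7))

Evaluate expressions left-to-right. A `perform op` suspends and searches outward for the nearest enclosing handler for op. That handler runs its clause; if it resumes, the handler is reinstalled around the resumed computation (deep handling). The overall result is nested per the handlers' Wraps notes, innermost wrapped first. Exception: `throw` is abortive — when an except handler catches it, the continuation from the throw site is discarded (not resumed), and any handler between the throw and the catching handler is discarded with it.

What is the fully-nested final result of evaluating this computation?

Evaluation trace:
emit(7) @ H0 ⇒ out+=7
emit(0) @ H0 ⇒ out+=0
H0 returns [7, 0, 0]
H1 returns [7, 0, 0]
= [7, 0, 0]

Answer: [7, 0, 0]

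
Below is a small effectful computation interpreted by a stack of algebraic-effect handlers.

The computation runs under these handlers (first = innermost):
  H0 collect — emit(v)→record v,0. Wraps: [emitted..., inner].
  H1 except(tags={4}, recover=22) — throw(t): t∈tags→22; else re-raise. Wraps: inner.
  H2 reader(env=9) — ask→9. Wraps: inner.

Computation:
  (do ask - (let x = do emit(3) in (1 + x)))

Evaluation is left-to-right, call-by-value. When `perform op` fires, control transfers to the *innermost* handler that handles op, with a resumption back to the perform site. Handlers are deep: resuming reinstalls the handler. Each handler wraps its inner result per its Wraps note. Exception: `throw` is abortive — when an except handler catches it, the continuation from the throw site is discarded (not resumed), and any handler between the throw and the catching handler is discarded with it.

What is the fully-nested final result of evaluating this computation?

Answer: [3, 8]

Working:
ask @ H2 ⇒ 9
emit(3) @ H0 ⇒ out+=3
H0 returns [3, 8]
H1 returns [3, 8]
H2 returns [3, 8]
= [3, 8]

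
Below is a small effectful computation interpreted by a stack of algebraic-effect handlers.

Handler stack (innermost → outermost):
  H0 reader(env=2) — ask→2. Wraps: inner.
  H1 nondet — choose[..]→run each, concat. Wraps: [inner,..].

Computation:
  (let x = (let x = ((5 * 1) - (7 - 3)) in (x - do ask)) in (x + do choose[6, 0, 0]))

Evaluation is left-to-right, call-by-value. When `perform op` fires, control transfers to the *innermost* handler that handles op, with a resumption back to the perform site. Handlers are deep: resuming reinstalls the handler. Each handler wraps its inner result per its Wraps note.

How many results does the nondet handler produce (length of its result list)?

Answer: 3

Step-by-step:
ask @ H0 ⇒ 2
choose[6, 0, 0] @ H1
  branch[0] choose=6:
    H0 returns 5
    H1 returns [5]
  branch[1] choose=0:
    H0 returns -1
    H1 returns [-1]
  branch[2] choose=0:
    H0 returns -1
    H1 returns [-1]
= [5, -1, -1]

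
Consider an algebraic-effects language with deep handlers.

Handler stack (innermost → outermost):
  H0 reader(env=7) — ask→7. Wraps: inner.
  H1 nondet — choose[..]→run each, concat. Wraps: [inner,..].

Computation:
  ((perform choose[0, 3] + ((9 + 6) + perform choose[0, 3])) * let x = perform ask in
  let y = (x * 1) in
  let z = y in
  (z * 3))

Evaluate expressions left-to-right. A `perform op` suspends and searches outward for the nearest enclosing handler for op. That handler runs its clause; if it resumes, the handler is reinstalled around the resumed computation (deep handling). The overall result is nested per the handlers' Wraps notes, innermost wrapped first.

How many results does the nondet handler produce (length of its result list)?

Answer: 4

Working:
choose[0, 3] @ H1
  branch[0] choose=0:
    choose[0, 3] @ H1
      branch[0] choose=0:
        ask @ H0 ⇒ 7
        H0 returns 315
        H1 returns [315]
      branch[1] choose=3:
        ask @ H0 ⇒ 7
        H0 returns 378
        H1 returns [378]
  branch[1] choose=3:
    choose[0, 3] @ H1
      branch[0] choose=0:
        ask @ H0 ⇒ 7
        H0 returns 378
        H1 returns [378]
      branch[1] choose=3:
        ask @ H0 ⇒ 7
        H0 returns 441
        H1 returns [441]
= [315, 378, 378, 441]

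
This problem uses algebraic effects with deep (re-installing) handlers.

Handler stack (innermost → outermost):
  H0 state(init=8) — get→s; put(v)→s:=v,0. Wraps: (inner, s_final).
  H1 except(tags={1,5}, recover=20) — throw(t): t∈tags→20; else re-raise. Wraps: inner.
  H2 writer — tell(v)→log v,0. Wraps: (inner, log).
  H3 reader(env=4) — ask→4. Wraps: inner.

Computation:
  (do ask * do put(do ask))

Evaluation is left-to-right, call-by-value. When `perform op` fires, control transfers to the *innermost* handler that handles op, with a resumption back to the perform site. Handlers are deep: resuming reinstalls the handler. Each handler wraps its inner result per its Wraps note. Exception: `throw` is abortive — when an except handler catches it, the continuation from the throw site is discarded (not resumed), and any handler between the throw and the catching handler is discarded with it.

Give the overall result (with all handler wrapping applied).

Answer: ((0, 4), ())

Step-by-step:
ask @ H3 ⇒ 4
ask @ H3 ⇒ 4
put(4) @ H0 ⇒ s:=4
H0 returns (0, 4)
H1 returns (0, 4)
H2 returns ((0, 4), ())
H3 returns ((0, 4), ())
= ((0, 4), ())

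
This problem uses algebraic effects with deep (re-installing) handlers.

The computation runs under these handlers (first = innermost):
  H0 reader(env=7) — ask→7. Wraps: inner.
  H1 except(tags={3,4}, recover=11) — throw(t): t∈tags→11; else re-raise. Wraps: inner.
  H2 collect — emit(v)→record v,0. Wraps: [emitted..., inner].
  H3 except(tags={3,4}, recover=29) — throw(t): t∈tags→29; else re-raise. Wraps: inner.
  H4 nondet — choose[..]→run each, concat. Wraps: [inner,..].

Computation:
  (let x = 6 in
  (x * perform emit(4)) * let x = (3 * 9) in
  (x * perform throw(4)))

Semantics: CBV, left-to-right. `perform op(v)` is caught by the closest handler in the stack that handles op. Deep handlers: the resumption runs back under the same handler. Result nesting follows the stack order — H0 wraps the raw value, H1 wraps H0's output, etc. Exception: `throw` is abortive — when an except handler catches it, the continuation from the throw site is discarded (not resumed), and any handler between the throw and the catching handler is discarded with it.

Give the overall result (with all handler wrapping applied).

Evaluation trace:
emit(4) @ H2 ⇒ out+=4
throw(4) @ H1 caught ⇒ 11
H2 returns [4, 11]
H3 returns [4, 11]
H4 returns [[4, 11]]
= [[4, 11]]

Answer: [[4, 11]]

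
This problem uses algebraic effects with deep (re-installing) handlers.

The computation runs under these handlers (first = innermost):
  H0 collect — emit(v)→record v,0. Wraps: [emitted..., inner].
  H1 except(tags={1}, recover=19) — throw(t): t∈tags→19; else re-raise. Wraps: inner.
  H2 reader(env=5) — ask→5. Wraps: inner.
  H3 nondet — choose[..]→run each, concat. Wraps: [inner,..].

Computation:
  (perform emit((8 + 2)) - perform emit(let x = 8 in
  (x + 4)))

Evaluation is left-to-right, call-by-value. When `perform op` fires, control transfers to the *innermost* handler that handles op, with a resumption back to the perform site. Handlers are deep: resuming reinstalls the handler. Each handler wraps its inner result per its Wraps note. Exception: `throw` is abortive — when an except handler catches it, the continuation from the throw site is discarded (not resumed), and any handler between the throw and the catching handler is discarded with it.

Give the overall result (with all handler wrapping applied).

Answer: [[10, 12, 0]]

Working:
emit(10) @ H0 ⇒ out+=10
emit(12) @ H0 ⇒ out+=12
H0 returns [10, 12, 0]
H1 returns [10, 12, 0]
H2 returns [10, 12, 0]
H3 returns [[10, 12, 0]]
= [[10, 12, 0]]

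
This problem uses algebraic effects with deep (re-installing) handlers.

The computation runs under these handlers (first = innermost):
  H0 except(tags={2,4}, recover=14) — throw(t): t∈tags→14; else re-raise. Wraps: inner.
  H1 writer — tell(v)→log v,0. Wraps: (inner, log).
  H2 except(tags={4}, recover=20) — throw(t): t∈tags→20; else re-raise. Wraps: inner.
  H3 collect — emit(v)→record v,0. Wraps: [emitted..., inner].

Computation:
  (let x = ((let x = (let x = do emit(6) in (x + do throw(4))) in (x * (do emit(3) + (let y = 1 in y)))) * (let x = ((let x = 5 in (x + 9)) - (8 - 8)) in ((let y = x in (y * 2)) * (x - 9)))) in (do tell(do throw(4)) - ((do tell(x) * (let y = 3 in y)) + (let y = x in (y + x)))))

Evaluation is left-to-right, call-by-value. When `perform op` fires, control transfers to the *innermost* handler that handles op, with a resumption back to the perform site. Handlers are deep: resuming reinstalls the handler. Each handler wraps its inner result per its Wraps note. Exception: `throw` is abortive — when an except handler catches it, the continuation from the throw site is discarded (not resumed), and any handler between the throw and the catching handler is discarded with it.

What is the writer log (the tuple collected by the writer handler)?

Step-by-step:
emit(6) @ H3 ⇒ out+=6
throw(4) @ H0 caught ⇒ 14
H1 returns (14, ())
H2 returns (14, ())
H3 returns [6, (14, ())]
= [6, (14, ())]

Answer: ()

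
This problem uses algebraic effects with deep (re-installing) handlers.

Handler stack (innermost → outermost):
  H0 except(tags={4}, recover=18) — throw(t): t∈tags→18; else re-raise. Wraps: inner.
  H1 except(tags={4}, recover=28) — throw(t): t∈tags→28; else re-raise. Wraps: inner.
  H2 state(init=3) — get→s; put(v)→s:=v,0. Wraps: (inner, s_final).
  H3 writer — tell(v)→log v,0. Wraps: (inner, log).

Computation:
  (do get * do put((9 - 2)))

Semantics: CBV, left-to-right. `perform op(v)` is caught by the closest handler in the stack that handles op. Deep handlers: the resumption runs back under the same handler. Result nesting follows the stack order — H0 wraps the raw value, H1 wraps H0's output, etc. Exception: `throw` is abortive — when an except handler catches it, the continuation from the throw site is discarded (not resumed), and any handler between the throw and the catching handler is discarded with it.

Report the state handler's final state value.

Answer: 7

Working:
get @ H2 ⇒ 3
put(7) @ H2 ⇒ s:=7
H0 returns 0
H1 returns 0
H2 returns (0, 7)
H3 returns ((0, 7), ())
= ((0, 7), ())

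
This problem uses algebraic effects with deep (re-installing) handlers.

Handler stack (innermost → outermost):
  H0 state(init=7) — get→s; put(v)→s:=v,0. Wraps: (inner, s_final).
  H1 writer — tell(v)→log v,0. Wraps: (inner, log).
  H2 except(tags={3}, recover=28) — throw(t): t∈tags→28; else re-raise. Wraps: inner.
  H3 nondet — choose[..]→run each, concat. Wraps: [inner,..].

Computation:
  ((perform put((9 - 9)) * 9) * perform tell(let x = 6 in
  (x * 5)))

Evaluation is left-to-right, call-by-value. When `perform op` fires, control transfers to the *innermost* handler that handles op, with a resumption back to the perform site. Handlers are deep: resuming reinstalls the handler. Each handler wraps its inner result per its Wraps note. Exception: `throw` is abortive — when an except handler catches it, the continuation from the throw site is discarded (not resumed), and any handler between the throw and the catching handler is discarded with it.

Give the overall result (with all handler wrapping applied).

Answer: [((0, 0), (30))]

Evaluation trace:
put(0) @ H0 ⇒ s:=0
tell(30) @ H1 ⇒ log+=30
H0 returns (0, 0)
H1 returns ((0, 0), (30))
H2 returns ((0, 0), (30))
H3 returns [((0, 0), (30))]
= [((0, 0), (30))]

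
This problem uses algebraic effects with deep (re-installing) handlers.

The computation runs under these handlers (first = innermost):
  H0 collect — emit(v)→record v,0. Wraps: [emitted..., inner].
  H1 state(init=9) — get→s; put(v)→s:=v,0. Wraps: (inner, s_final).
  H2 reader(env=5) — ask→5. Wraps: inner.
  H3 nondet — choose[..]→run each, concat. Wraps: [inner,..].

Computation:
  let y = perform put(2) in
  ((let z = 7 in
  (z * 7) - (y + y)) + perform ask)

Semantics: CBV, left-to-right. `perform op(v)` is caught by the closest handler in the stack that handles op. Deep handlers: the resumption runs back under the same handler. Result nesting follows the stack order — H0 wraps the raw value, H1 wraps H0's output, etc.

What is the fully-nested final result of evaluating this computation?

Answer: [([54], 2)]

Working:
put(2) @ H1 ⇒ s:=2
ask @ H2 ⇒ 5
H0 returns [54]
H1 returns ([54], 2)
H2 returns ([54], 2)
H3 returns [([54], 2)]
= [([54], 2)]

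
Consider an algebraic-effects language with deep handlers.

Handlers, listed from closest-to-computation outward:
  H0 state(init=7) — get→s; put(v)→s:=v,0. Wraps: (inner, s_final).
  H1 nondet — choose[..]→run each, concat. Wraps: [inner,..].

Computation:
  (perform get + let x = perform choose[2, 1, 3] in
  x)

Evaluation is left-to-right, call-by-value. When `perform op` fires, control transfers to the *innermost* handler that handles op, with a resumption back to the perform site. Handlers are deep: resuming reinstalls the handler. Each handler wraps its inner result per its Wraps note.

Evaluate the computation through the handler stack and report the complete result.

Answer: [(9, 7), (8, 7), (10, 7)]

Step-by-step:
get @ H0 ⇒ 7
choose[2, 1, 3] @ H1
  branch[0] choose=2:
    H0 returns (9, 7)
    H1 returns [(9, 7)]
  branch[1] choose=1:
    H0 returns (8, 7)
    H1 returns [(8, 7)]
  branch[2] choose=3:
    H0 returns (10, 7)
    H1 returns [(10, 7)]
= [(9, 7), (8, 7), (10, 7)]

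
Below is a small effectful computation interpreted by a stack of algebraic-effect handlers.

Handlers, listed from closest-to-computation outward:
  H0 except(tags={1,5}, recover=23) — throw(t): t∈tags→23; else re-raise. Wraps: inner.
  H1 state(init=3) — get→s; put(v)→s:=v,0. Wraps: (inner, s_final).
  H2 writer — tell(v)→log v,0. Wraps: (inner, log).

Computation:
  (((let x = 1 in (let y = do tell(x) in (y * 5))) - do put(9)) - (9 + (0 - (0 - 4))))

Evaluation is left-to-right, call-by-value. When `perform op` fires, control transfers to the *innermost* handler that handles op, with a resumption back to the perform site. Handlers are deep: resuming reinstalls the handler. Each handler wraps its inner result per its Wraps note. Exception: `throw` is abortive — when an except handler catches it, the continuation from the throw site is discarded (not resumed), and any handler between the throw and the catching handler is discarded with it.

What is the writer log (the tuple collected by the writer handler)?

Working:
tell(1) @ H2 ⇒ log+=1
put(9) @ H1 ⇒ s:=9
H0 returns -13
H1 returns (-13, 9)
H2 returns ((-13, 9), (1))
= ((-13, 9), (1))

Answer: (1)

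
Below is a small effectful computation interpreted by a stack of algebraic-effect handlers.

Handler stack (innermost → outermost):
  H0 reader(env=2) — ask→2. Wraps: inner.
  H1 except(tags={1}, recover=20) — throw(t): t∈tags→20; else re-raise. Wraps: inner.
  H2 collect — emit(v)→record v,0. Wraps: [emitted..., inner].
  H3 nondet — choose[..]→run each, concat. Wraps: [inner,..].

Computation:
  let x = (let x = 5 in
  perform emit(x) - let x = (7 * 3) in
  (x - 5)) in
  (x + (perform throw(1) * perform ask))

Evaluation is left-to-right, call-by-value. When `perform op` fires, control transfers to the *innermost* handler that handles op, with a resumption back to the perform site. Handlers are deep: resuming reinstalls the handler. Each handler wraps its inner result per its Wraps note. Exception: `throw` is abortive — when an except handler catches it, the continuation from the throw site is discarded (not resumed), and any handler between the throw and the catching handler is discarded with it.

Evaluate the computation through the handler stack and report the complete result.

Answer: [[5, 20]]

Evaluation trace:
emit(5) @ H2 ⇒ out+=5
throw(1) @ H1 caught ⇒ 20
H2 returns [5, 20]
H3 returns [[5, 20]]
= [[5, 20]]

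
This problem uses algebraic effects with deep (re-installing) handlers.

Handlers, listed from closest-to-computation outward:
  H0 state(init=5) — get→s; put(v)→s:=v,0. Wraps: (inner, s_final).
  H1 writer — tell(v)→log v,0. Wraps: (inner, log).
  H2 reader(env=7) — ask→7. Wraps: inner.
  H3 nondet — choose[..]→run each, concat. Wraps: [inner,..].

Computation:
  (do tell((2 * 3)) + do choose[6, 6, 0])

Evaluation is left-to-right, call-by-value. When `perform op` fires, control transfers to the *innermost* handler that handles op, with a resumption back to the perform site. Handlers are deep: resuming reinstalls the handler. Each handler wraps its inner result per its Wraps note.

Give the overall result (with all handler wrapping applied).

Working:
tell(6) @ H1 ⇒ log+=6
choose[6, 6, 0] @ H3
  branch[0] choose=6:
    H0 returns (6, 5)
    H1 returns ((6, 5), (6))
    H2 returns ((6, 5), (6))
    H3 returns [((6, 5), (6))]
  branch[1] choose=6:
    H0 returns (6, 5)
    H1 returns ((6, 5), (6))
    H2 returns ((6, 5), (6))
    H3 returns [((6, 5), (6))]
  branch[2] choose=0:
    H0 returns (0, 5)
    H1 returns ((0, 5), (6))
    H2 returns ((0, 5), (6))
    H3 returns [((0, 5), (6))]
= [((6, 5), (6)), ((6, 5), (6)), ((0, 5), (6))]

Answer: [((6, 5), (6)), ((6, 5), (6)), ((0, 5), (6))]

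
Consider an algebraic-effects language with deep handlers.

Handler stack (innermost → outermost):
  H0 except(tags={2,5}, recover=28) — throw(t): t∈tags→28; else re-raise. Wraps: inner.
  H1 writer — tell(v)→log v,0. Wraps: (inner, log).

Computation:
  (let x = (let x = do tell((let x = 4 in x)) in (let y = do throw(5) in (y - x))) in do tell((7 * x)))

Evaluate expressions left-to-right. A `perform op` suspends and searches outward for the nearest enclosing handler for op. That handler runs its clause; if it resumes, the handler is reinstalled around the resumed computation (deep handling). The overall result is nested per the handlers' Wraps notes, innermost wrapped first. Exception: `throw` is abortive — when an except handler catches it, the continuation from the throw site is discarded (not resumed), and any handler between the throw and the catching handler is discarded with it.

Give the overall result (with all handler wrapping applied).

Answer: (28, (4))

Evaluation trace:
tell(4) @ H1 ⇒ log+=4
throw(5) @ H0 caught ⇒ 28
H1 returns (28, (4))
= (28, (4))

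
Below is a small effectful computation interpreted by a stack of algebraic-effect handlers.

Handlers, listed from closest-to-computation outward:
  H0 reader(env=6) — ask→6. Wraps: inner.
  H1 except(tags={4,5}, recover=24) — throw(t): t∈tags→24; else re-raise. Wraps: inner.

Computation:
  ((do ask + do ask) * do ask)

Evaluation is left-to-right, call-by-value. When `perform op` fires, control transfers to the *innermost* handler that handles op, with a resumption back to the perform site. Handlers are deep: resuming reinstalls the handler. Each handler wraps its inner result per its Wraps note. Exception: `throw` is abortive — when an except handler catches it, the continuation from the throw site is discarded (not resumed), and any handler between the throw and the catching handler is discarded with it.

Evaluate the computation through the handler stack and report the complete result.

Answer: 72

Working:
ask @ H0 ⇒ 6
ask @ H0 ⇒ 6
ask @ H0 ⇒ 6
H0 returns 72
H1 returns 72
= 72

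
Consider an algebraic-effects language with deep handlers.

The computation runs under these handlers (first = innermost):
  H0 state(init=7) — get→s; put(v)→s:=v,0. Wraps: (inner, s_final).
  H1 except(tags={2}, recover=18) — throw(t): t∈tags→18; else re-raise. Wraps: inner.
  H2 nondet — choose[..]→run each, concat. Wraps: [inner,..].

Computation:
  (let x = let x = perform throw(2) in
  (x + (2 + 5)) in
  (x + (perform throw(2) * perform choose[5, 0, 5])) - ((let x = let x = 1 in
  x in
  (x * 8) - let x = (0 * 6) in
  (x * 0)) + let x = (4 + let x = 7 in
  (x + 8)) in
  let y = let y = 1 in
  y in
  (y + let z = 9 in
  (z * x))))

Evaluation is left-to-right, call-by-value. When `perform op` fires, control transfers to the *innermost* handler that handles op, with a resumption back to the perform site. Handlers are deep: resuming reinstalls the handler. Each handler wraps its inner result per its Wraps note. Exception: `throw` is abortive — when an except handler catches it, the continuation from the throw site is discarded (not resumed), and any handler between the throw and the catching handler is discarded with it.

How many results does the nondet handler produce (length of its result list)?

Step-by-step:
throw(2) @ H1 caught ⇒ 18
H2 returns [18]
= [18]

Answer: 1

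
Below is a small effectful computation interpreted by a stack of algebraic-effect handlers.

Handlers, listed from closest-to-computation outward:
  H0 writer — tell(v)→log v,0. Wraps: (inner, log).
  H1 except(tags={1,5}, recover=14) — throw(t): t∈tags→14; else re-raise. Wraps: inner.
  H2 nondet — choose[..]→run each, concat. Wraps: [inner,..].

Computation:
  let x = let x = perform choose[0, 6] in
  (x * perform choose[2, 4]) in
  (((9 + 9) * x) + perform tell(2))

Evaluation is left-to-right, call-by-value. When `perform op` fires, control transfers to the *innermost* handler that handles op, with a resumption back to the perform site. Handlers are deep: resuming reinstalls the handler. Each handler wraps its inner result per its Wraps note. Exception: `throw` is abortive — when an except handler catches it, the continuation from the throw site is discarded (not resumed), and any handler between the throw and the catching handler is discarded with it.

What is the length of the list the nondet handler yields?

Step-by-step:
choose[0, 6] @ H2
  branch[0] choose=0:
    choose[2, 4] @ H2
      branch[0] choose=2:
        tell(2) @ H0 ⇒ log+=2
        H0 returns (0, (2))
        H1 returns (0, (2))
        H2 returns [(0, (2))]
      branch[1] choose=4:
        tell(2) @ H0 ⇒ log+=2
        H0 returns (0, (2))
        H1 returns (0, (2))
        H2 returns [(0, (2))]
  branch[1] choose=6:
    choose[2, 4] @ H2
      branch[0] choose=2:
        tell(2) @ H0 ⇒ log+=2
        H0 returns (216, (2))
        H1 returns (216, (2))
        H2 returns [(216, (2))]
      branch[1] choose=4:
        tell(2) @ H0 ⇒ log+=2
        H0 returns (432, (2))
        H1 returns (432, (2))
        H2 returns [(432, (2))]
= [(0, (2)), (0, (2)), (216, (2)), (432, (2))]

Answer: 4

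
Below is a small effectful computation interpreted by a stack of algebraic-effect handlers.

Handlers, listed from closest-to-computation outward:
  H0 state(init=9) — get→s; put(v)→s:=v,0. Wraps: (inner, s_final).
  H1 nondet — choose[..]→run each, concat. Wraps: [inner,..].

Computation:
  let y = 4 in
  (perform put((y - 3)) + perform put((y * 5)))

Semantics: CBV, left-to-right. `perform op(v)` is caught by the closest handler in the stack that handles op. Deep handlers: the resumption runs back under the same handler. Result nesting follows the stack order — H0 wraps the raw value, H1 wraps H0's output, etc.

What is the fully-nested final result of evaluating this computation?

Answer: [(0, 20)]

Evaluation trace:
put(1) @ H0 ⇒ s:=1
put(20) @ H0 ⇒ s:=20
H0 returns (0, 20)
H1 returns [(0, 20)]
= [(0, 20)]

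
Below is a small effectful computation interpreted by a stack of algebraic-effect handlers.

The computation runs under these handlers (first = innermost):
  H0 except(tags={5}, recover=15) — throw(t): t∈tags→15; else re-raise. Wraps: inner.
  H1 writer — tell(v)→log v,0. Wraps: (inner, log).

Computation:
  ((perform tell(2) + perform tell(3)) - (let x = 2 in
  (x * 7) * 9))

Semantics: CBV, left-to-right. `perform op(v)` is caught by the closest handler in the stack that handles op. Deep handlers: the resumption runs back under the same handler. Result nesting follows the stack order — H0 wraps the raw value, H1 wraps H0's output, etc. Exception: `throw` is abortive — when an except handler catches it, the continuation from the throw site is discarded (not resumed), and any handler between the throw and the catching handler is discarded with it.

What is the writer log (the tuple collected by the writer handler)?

Answer: (2, 3)

Step-by-step:
tell(2) @ H1 ⇒ log+=2
tell(3) @ H1 ⇒ log+=3
H0 returns -126
H1 returns (-126, (2, 3))
= (-126, (2, 3))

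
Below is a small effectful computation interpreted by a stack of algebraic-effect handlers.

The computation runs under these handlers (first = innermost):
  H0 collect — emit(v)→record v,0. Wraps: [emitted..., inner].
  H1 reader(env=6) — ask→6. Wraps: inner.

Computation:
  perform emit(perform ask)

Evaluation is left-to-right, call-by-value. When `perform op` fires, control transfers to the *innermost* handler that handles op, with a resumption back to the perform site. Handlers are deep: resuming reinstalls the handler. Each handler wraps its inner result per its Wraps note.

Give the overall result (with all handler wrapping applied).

Step-by-step:
ask @ H1 ⇒ 6
emit(6) @ H0 ⇒ out+=6
H0 returns [6, 0]
H1 returns [6, 0]
= [6, 0]

Answer: [6, 0]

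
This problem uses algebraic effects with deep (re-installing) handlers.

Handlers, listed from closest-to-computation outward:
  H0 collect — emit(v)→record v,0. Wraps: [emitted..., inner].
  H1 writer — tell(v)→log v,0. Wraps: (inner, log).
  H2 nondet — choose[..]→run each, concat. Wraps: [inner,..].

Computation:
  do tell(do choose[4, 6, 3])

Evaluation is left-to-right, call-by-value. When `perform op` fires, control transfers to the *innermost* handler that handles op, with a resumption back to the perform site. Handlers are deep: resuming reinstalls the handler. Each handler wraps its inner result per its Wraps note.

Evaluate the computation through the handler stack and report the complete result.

Evaluation trace:
choose[4, 6, 3] @ H2
  branch[0] choose=4:
    tell(4) @ H1 ⇒ log+=4
    H0 returns [0]
    H1 returns ([0], (4))
    H2 returns [([0], (4))]
  branch[1] choose=6:
    tell(6) @ H1 ⇒ log+=6
    H0 returns [0]
    H1 returns ([0], (6))
    H2 returns [([0], (6))]
  branch[2] choose=3:
    tell(3) @ H1 ⇒ log+=3
    H0 returns [0]
    H1 returns ([0], (3))
    H2 returns [([0], (3))]
= [([0], (4)), ([0], (6)), ([0], (3))]

Answer: [([0], (4)), ([0], (6)), ([0], (3))]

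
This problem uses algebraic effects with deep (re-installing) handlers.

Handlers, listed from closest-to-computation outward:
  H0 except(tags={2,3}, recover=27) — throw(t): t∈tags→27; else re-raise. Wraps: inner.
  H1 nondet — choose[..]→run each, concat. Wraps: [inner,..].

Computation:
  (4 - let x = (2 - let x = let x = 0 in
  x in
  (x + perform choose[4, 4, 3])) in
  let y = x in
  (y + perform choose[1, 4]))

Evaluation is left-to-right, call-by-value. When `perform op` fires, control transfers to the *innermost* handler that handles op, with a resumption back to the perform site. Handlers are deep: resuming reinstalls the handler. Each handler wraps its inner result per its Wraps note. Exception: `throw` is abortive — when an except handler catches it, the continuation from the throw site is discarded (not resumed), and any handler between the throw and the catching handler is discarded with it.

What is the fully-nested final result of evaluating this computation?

Answer: [5, 2, 5, 2, 4, 1]

Step-by-step:
choose[4, 4, 3] @ H1
  branch[0] choose=4:
    choose[1, 4] @ H1
      branch[0] choose=1:
        H0 returns 5
        H1 returns [5]
      branch[1] choose=4:
        H0 returns 2
        H1 returns [2]
  branch[1] choose=4:
    choose[1, 4] @ H1
      branch[0] choose=1:
        H0 returns 5
        H1 returns [5]
      branch[1] choose=4:
        H0 returns 2
        H1 returns [2]
  branch[2] choose=3:
    choose[1, 4] @ H1
      branch[0] choose=1:
        H0 returns 4
        H1 returns [4]
      branch[1] choose=4:
        H0 returns 1
        H1 returns [1]
= [5, 2, 5, 2, 4, 1]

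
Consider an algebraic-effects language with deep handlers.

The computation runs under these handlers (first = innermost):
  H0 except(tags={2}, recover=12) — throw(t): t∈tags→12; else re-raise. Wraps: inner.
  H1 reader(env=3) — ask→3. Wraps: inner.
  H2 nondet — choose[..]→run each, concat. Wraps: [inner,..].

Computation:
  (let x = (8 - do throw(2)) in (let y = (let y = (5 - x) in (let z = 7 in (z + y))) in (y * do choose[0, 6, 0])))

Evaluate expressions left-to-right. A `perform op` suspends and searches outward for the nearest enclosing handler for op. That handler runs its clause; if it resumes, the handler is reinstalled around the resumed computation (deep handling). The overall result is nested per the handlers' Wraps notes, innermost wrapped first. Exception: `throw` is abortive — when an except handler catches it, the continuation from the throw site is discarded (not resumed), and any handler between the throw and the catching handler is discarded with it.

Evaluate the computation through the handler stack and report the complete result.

Answer: [12]

Step-by-step:
throw(2) @ H0 caught ⇒ 12
H1 returns 12
H2 returns [12]
= [12]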